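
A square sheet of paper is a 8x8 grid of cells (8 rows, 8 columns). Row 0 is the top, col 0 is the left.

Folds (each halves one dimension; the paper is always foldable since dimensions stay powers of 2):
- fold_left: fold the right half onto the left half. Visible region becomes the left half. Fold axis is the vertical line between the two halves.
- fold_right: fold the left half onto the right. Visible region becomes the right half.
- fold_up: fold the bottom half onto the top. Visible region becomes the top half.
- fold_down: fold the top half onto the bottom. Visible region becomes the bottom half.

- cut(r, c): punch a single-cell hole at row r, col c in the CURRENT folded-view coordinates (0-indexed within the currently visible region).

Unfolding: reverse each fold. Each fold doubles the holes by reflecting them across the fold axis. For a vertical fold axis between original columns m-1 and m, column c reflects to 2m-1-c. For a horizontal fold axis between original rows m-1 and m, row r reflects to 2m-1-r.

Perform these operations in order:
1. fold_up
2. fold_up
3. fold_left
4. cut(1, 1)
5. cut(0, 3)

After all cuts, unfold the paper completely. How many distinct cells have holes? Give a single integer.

Op 1 fold_up: fold axis h@4; visible region now rows[0,4) x cols[0,8) = 4x8
Op 2 fold_up: fold axis h@2; visible region now rows[0,2) x cols[0,8) = 2x8
Op 3 fold_left: fold axis v@4; visible region now rows[0,2) x cols[0,4) = 2x4
Op 4 cut(1, 1): punch at orig (1,1); cuts so far [(1, 1)]; region rows[0,2) x cols[0,4) = 2x4
Op 5 cut(0, 3): punch at orig (0,3); cuts so far [(0, 3), (1, 1)]; region rows[0,2) x cols[0,4) = 2x4
Unfold 1 (reflect across v@4): 4 holes -> [(0, 3), (0, 4), (1, 1), (1, 6)]
Unfold 2 (reflect across h@2): 8 holes -> [(0, 3), (0, 4), (1, 1), (1, 6), (2, 1), (2, 6), (3, 3), (3, 4)]
Unfold 3 (reflect across h@4): 16 holes -> [(0, 3), (0, 4), (1, 1), (1, 6), (2, 1), (2, 6), (3, 3), (3, 4), (4, 3), (4, 4), (5, 1), (5, 6), (6, 1), (6, 6), (7, 3), (7, 4)]

Answer: 16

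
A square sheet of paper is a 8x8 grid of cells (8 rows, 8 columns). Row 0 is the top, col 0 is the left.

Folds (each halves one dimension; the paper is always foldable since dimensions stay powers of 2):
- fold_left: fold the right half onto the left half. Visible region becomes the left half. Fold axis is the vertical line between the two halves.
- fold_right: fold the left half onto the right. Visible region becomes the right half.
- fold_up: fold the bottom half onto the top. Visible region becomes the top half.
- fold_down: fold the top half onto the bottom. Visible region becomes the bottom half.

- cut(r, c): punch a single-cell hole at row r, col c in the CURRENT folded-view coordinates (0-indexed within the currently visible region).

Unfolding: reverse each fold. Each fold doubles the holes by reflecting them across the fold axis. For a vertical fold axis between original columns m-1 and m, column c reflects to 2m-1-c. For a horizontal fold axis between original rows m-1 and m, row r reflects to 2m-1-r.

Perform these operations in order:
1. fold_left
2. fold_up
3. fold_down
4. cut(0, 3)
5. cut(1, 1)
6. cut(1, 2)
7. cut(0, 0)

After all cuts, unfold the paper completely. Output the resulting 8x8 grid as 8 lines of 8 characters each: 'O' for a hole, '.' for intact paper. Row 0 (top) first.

Op 1 fold_left: fold axis v@4; visible region now rows[0,8) x cols[0,4) = 8x4
Op 2 fold_up: fold axis h@4; visible region now rows[0,4) x cols[0,4) = 4x4
Op 3 fold_down: fold axis h@2; visible region now rows[2,4) x cols[0,4) = 2x4
Op 4 cut(0, 3): punch at orig (2,3); cuts so far [(2, 3)]; region rows[2,4) x cols[0,4) = 2x4
Op 5 cut(1, 1): punch at orig (3,1); cuts so far [(2, 3), (3, 1)]; region rows[2,4) x cols[0,4) = 2x4
Op 6 cut(1, 2): punch at orig (3,2); cuts so far [(2, 3), (3, 1), (3, 2)]; region rows[2,4) x cols[0,4) = 2x4
Op 7 cut(0, 0): punch at orig (2,0); cuts so far [(2, 0), (2, 3), (3, 1), (3, 2)]; region rows[2,4) x cols[0,4) = 2x4
Unfold 1 (reflect across h@2): 8 holes -> [(0, 1), (0, 2), (1, 0), (1, 3), (2, 0), (2, 3), (3, 1), (3, 2)]
Unfold 2 (reflect across h@4): 16 holes -> [(0, 1), (0, 2), (1, 0), (1, 3), (2, 0), (2, 3), (3, 1), (3, 2), (4, 1), (4, 2), (5, 0), (5, 3), (6, 0), (6, 3), (7, 1), (7, 2)]
Unfold 3 (reflect across v@4): 32 holes -> [(0, 1), (0, 2), (0, 5), (0, 6), (1, 0), (1, 3), (1, 4), (1, 7), (2, 0), (2, 3), (2, 4), (2, 7), (3, 1), (3, 2), (3, 5), (3, 6), (4, 1), (4, 2), (4, 5), (4, 6), (5, 0), (5, 3), (5, 4), (5, 7), (6, 0), (6, 3), (6, 4), (6, 7), (7, 1), (7, 2), (7, 5), (7, 6)]

Answer: .OO..OO.
O..OO..O
O..OO..O
.OO..OO.
.OO..OO.
O..OO..O
O..OO..O
.OO..OO.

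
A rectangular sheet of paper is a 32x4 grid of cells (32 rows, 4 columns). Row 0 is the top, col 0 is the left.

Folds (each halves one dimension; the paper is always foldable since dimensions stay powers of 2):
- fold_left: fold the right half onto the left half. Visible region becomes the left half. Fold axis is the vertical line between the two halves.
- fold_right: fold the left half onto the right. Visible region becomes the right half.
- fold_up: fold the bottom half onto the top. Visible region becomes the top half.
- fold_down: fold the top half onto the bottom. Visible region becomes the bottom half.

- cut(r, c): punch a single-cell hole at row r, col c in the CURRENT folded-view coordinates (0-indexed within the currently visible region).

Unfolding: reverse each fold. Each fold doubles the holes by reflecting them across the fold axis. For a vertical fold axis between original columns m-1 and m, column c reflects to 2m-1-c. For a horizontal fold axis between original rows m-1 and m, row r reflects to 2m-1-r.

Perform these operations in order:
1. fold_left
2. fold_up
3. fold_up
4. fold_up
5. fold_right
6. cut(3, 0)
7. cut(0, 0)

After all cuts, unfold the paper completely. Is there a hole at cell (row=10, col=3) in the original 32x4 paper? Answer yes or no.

Op 1 fold_left: fold axis v@2; visible region now rows[0,32) x cols[0,2) = 32x2
Op 2 fold_up: fold axis h@16; visible region now rows[0,16) x cols[0,2) = 16x2
Op 3 fold_up: fold axis h@8; visible region now rows[0,8) x cols[0,2) = 8x2
Op 4 fold_up: fold axis h@4; visible region now rows[0,4) x cols[0,2) = 4x2
Op 5 fold_right: fold axis v@1; visible region now rows[0,4) x cols[1,2) = 4x1
Op 6 cut(3, 0): punch at orig (3,1); cuts so far [(3, 1)]; region rows[0,4) x cols[1,2) = 4x1
Op 7 cut(0, 0): punch at orig (0,1); cuts so far [(0, 1), (3, 1)]; region rows[0,4) x cols[1,2) = 4x1
Unfold 1 (reflect across v@1): 4 holes -> [(0, 0), (0, 1), (3, 0), (3, 1)]
Unfold 2 (reflect across h@4): 8 holes -> [(0, 0), (0, 1), (3, 0), (3, 1), (4, 0), (4, 1), (7, 0), (7, 1)]
Unfold 3 (reflect across h@8): 16 holes -> [(0, 0), (0, 1), (3, 0), (3, 1), (4, 0), (4, 1), (7, 0), (7, 1), (8, 0), (8, 1), (11, 0), (11, 1), (12, 0), (12, 1), (15, 0), (15, 1)]
Unfold 4 (reflect across h@16): 32 holes -> [(0, 0), (0, 1), (3, 0), (3, 1), (4, 0), (4, 1), (7, 0), (7, 1), (8, 0), (8, 1), (11, 0), (11, 1), (12, 0), (12, 1), (15, 0), (15, 1), (16, 0), (16, 1), (19, 0), (19, 1), (20, 0), (20, 1), (23, 0), (23, 1), (24, 0), (24, 1), (27, 0), (27, 1), (28, 0), (28, 1), (31, 0), (31, 1)]
Unfold 5 (reflect across v@2): 64 holes -> [(0, 0), (0, 1), (0, 2), (0, 3), (3, 0), (3, 1), (3, 2), (3, 3), (4, 0), (4, 1), (4, 2), (4, 3), (7, 0), (7, 1), (7, 2), (7, 3), (8, 0), (8, 1), (8, 2), (8, 3), (11, 0), (11, 1), (11, 2), (11, 3), (12, 0), (12, 1), (12, 2), (12, 3), (15, 0), (15, 1), (15, 2), (15, 3), (16, 0), (16, 1), (16, 2), (16, 3), (19, 0), (19, 1), (19, 2), (19, 3), (20, 0), (20, 1), (20, 2), (20, 3), (23, 0), (23, 1), (23, 2), (23, 3), (24, 0), (24, 1), (24, 2), (24, 3), (27, 0), (27, 1), (27, 2), (27, 3), (28, 0), (28, 1), (28, 2), (28, 3), (31, 0), (31, 1), (31, 2), (31, 3)]
Holes: [(0, 0), (0, 1), (0, 2), (0, 3), (3, 0), (3, 1), (3, 2), (3, 3), (4, 0), (4, 1), (4, 2), (4, 3), (7, 0), (7, 1), (7, 2), (7, 3), (8, 0), (8, 1), (8, 2), (8, 3), (11, 0), (11, 1), (11, 2), (11, 3), (12, 0), (12, 1), (12, 2), (12, 3), (15, 0), (15, 1), (15, 2), (15, 3), (16, 0), (16, 1), (16, 2), (16, 3), (19, 0), (19, 1), (19, 2), (19, 3), (20, 0), (20, 1), (20, 2), (20, 3), (23, 0), (23, 1), (23, 2), (23, 3), (24, 0), (24, 1), (24, 2), (24, 3), (27, 0), (27, 1), (27, 2), (27, 3), (28, 0), (28, 1), (28, 2), (28, 3), (31, 0), (31, 1), (31, 2), (31, 3)]

Answer: no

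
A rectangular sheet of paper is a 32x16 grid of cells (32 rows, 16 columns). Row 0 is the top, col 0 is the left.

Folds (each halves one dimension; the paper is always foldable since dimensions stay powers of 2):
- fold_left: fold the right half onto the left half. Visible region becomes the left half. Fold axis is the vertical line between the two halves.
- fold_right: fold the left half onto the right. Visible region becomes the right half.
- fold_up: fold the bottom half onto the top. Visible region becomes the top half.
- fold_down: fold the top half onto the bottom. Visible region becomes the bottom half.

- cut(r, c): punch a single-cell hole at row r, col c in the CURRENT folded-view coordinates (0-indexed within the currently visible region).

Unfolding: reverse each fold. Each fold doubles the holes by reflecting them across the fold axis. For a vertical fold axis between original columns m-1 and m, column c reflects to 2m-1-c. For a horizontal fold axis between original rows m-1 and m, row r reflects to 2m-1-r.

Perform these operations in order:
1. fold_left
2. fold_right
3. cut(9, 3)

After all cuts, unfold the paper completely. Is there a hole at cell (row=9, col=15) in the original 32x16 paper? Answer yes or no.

Answer: yes

Derivation:
Op 1 fold_left: fold axis v@8; visible region now rows[0,32) x cols[0,8) = 32x8
Op 2 fold_right: fold axis v@4; visible region now rows[0,32) x cols[4,8) = 32x4
Op 3 cut(9, 3): punch at orig (9,7); cuts so far [(9, 7)]; region rows[0,32) x cols[4,8) = 32x4
Unfold 1 (reflect across v@4): 2 holes -> [(9, 0), (9, 7)]
Unfold 2 (reflect across v@8): 4 holes -> [(9, 0), (9, 7), (9, 8), (9, 15)]
Holes: [(9, 0), (9, 7), (9, 8), (9, 15)]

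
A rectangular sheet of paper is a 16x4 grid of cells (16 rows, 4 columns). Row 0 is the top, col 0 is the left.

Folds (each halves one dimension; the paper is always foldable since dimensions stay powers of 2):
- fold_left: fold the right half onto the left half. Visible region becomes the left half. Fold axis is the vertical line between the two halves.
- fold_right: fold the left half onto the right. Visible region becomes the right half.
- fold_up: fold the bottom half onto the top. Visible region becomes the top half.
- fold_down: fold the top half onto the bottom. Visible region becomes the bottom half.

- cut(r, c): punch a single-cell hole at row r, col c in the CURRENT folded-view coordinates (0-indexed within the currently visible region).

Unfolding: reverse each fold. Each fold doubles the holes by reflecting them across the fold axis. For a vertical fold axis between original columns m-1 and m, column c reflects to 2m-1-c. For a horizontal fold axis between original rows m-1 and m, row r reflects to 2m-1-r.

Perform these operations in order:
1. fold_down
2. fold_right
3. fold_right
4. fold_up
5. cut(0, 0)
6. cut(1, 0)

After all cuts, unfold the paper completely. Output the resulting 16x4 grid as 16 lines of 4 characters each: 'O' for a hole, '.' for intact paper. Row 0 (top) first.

Answer: OOOO
OOOO
....
....
....
....
OOOO
OOOO
OOOO
OOOO
....
....
....
....
OOOO
OOOO

Derivation:
Op 1 fold_down: fold axis h@8; visible region now rows[8,16) x cols[0,4) = 8x4
Op 2 fold_right: fold axis v@2; visible region now rows[8,16) x cols[2,4) = 8x2
Op 3 fold_right: fold axis v@3; visible region now rows[8,16) x cols[3,4) = 8x1
Op 4 fold_up: fold axis h@12; visible region now rows[8,12) x cols[3,4) = 4x1
Op 5 cut(0, 0): punch at orig (8,3); cuts so far [(8, 3)]; region rows[8,12) x cols[3,4) = 4x1
Op 6 cut(1, 0): punch at orig (9,3); cuts so far [(8, 3), (9, 3)]; region rows[8,12) x cols[3,4) = 4x1
Unfold 1 (reflect across h@12): 4 holes -> [(8, 3), (9, 3), (14, 3), (15, 3)]
Unfold 2 (reflect across v@3): 8 holes -> [(8, 2), (8, 3), (9, 2), (9, 3), (14, 2), (14, 3), (15, 2), (15, 3)]
Unfold 3 (reflect across v@2): 16 holes -> [(8, 0), (8, 1), (8, 2), (8, 3), (9, 0), (9, 1), (9, 2), (9, 3), (14, 0), (14, 1), (14, 2), (14, 3), (15, 0), (15, 1), (15, 2), (15, 3)]
Unfold 4 (reflect across h@8): 32 holes -> [(0, 0), (0, 1), (0, 2), (0, 3), (1, 0), (1, 1), (1, 2), (1, 3), (6, 0), (6, 1), (6, 2), (6, 3), (7, 0), (7, 1), (7, 2), (7, 3), (8, 0), (8, 1), (8, 2), (8, 3), (9, 0), (9, 1), (9, 2), (9, 3), (14, 0), (14, 1), (14, 2), (14, 3), (15, 0), (15, 1), (15, 2), (15, 3)]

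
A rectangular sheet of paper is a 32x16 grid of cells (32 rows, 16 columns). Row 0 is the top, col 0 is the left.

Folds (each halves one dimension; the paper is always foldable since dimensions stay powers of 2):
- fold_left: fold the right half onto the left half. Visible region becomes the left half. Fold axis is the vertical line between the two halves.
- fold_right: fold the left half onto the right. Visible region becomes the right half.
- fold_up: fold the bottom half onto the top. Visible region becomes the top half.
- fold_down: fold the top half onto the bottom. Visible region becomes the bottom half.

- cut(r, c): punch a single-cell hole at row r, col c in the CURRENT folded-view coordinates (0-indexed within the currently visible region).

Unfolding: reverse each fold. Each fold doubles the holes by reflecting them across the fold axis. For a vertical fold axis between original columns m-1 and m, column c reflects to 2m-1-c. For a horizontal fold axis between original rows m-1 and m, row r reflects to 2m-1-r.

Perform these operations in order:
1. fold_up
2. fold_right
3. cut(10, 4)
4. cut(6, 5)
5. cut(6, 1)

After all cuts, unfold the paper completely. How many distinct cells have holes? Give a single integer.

Answer: 12

Derivation:
Op 1 fold_up: fold axis h@16; visible region now rows[0,16) x cols[0,16) = 16x16
Op 2 fold_right: fold axis v@8; visible region now rows[0,16) x cols[8,16) = 16x8
Op 3 cut(10, 4): punch at orig (10,12); cuts so far [(10, 12)]; region rows[0,16) x cols[8,16) = 16x8
Op 4 cut(6, 5): punch at orig (6,13); cuts so far [(6, 13), (10, 12)]; region rows[0,16) x cols[8,16) = 16x8
Op 5 cut(6, 1): punch at orig (6,9); cuts so far [(6, 9), (6, 13), (10, 12)]; region rows[0,16) x cols[8,16) = 16x8
Unfold 1 (reflect across v@8): 6 holes -> [(6, 2), (6, 6), (6, 9), (6, 13), (10, 3), (10, 12)]
Unfold 2 (reflect across h@16): 12 holes -> [(6, 2), (6, 6), (6, 9), (6, 13), (10, 3), (10, 12), (21, 3), (21, 12), (25, 2), (25, 6), (25, 9), (25, 13)]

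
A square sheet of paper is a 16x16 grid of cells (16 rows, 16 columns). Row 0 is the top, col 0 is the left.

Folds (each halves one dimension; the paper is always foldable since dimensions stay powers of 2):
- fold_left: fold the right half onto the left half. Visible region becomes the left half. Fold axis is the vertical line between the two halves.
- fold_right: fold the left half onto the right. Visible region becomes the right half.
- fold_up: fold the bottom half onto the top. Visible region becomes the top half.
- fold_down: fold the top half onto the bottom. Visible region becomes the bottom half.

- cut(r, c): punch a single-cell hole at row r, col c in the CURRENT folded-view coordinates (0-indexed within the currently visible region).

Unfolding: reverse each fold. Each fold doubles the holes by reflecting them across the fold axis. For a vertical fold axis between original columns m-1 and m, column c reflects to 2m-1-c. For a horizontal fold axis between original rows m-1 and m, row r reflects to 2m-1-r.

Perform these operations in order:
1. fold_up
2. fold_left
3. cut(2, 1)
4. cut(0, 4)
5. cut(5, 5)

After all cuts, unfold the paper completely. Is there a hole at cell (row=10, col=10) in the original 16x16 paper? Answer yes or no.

Answer: yes

Derivation:
Op 1 fold_up: fold axis h@8; visible region now rows[0,8) x cols[0,16) = 8x16
Op 2 fold_left: fold axis v@8; visible region now rows[0,8) x cols[0,8) = 8x8
Op 3 cut(2, 1): punch at orig (2,1); cuts so far [(2, 1)]; region rows[0,8) x cols[0,8) = 8x8
Op 4 cut(0, 4): punch at orig (0,4); cuts so far [(0, 4), (2, 1)]; region rows[0,8) x cols[0,8) = 8x8
Op 5 cut(5, 5): punch at orig (5,5); cuts so far [(0, 4), (2, 1), (5, 5)]; region rows[0,8) x cols[0,8) = 8x8
Unfold 1 (reflect across v@8): 6 holes -> [(0, 4), (0, 11), (2, 1), (2, 14), (5, 5), (5, 10)]
Unfold 2 (reflect across h@8): 12 holes -> [(0, 4), (0, 11), (2, 1), (2, 14), (5, 5), (5, 10), (10, 5), (10, 10), (13, 1), (13, 14), (15, 4), (15, 11)]
Holes: [(0, 4), (0, 11), (2, 1), (2, 14), (5, 5), (5, 10), (10, 5), (10, 10), (13, 1), (13, 14), (15, 4), (15, 11)]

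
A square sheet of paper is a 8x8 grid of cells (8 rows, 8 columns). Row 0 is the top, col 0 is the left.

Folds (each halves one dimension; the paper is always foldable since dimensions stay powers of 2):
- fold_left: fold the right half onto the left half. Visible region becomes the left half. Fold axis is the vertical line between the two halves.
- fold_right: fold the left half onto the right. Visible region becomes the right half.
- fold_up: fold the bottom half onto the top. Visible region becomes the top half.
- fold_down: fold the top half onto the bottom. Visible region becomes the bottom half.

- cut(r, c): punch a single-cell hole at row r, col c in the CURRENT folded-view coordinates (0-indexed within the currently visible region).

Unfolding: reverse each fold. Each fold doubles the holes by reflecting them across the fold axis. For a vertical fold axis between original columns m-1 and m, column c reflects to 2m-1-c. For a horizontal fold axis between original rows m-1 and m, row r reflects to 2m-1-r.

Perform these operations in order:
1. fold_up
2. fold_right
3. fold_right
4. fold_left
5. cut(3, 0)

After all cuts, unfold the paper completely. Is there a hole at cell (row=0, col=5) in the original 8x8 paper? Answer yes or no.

Op 1 fold_up: fold axis h@4; visible region now rows[0,4) x cols[0,8) = 4x8
Op 2 fold_right: fold axis v@4; visible region now rows[0,4) x cols[4,8) = 4x4
Op 3 fold_right: fold axis v@6; visible region now rows[0,4) x cols[6,8) = 4x2
Op 4 fold_left: fold axis v@7; visible region now rows[0,4) x cols[6,7) = 4x1
Op 5 cut(3, 0): punch at orig (3,6); cuts so far [(3, 6)]; region rows[0,4) x cols[6,7) = 4x1
Unfold 1 (reflect across v@7): 2 holes -> [(3, 6), (3, 7)]
Unfold 2 (reflect across v@6): 4 holes -> [(3, 4), (3, 5), (3, 6), (3, 7)]
Unfold 3 (reflect across v@4): 8 holes -> [(3, 0), (3, 1), (3, 2), (3, 3), (3, 4), (3, 5), (3, 6), (3, 7)]
Unfold 4 (reflect across h@4): 16 holes -> [(3, 0), (3, 1), (3, 2), (3, 3), (3, 4), (3, 5), (3, 6), (3, 7), (4, 0), (4, 1), (4, 2), (4, 3), (4, 4), (4, 5), (4, 6), (4, 7)]
Holes: [(3, 0), (3, 1), (3, 2), (3, 3), (3, 4), (3, 5), (3, 6), (3, 7), (4, 0), (4, 1), (4, 2), (4, 3), (4, 4), (4, 5), (4, 6), (4, 7)]

Answer: no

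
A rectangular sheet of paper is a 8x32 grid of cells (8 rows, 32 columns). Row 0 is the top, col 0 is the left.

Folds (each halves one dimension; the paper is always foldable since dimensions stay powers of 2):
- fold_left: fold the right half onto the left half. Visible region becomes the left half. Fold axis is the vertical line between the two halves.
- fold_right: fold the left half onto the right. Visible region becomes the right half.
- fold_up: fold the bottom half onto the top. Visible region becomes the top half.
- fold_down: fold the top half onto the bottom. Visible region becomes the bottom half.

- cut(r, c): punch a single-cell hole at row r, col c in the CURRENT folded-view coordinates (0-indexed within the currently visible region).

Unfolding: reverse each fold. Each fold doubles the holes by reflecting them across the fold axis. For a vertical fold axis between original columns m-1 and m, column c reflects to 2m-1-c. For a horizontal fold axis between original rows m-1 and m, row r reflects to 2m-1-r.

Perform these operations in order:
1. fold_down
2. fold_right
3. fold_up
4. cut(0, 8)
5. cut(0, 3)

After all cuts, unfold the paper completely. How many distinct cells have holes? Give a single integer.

Answer: 16

Derivation:
Op 1 fold_down: fold axis h@4; visible region now rows[4,8) x cols[0,32) = 4x32
Op 2 fold_right: fold axis v@16; visible region now rows[4,8) x cols[16,32) = 4x16
Op 3 fold_up: fold axis h@6; visible region now rows[4,6) x cols[16,32) = 2x16
Op 4 cut(0, 8): punch at orig (4,24); cuts so far [(4, 24)]; region rows[4,6) x cols[16,32) = 2x16
Op 5 cut(0, 3): punch at orig (4,19); cuts so far [(4, 19), (4, 24)]; region rows[4,6) x cols[16,32) = 2x16
Unfold 1 (reflect across h@6): 4 holes -> [(4, 19), (4, 24), (7, 19), (7, 24)]
Unfold 2 (reflect across v@16): 8 holes -> [(4, 7), (4, 12), (4, 19), (4, 24), (7, 7), (7, 12), (7, 19), (7, 24)]
Unfold 3 (reflect across h@4): 16 holes -> [(0, 7), (0, 12), (0, 19), (0, 24), (3, 7), (3, 12), (3, 19), (3, 24), (4, 7), (4, 12), (4, 19), (4, 24), (7, 7), (7, 12), (7, 19), (7, 24)]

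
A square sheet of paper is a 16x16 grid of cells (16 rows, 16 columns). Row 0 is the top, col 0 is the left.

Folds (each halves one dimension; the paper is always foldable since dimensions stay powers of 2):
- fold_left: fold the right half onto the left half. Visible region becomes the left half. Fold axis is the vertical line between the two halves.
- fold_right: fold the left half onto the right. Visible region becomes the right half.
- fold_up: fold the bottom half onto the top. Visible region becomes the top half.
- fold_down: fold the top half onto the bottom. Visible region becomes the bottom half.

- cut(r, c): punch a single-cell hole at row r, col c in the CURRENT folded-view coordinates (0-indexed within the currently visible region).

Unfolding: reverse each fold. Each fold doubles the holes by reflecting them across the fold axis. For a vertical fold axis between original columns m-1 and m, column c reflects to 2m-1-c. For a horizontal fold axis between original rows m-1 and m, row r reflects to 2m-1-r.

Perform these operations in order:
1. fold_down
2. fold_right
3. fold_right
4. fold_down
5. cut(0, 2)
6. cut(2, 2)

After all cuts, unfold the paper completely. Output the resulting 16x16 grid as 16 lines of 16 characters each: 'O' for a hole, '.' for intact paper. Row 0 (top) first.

Answer: ................
.O....O..O....O.
................
.O....O..O....O.
.O....O..O....O.
................
.O....O..O....O.
................
................
.O....O..O....O.
................
.O....O..O....O.
.O....O..O....O.
................
.O....O..O....O.
................

Derivation:
Op 1 fold_down: fold axis h@8; visible region now rows[8,16) x cols[0,16) = 8x16
Op 2 fold_right: fold axis v@8; visible region now rows[8,16) x cols[8,16) = 8x8
Op 3 fold_right: fold axis v@12; visible region now rows[8,16) x cols[12,16) = 8x4
Op 4 fold_down: fold axis h@12; visible region now rows[12,16) x cols[12,16) = 4x4
Op 5 cut(0, 2): punch at orig (12,14); cuts so far [(12, 14)]; region rows[12,16) x cols[12,16) = 4x4
Op 6 cut(2, 2): punch at orig (14,14); cuts so far [(12, 14), (14, 14)]; region rows[12,16) x cols[12,16) = 4x4
Unfold 1 (reflect across h@12): 4 holes -> [(9, 14), (11, 14), (12, 14), (14, 14)]
Unfold 2 (reflect across v@12): 8 holes -> [(9, 9), (9, 14), (11, 9), (11, 14), (12, 9), (12, 14), (14, 9), (14, 14)]
Unfold 3 (reflect across v@8): 16 holes -> [(9, 1), (9, 6), (9, 9), (9, 14), (11, 1), (11, 6), (11, 9), (11, 14), (12, 1), (12, 6), (12, 9), (12, 14), (14, 1), (14, 6), (14, 9), (14, 14)]
Unfold 4 (reflect across h@8): 32 holes -> [(1, 1), (1, 6), (1, 9), (1, 14), (3, 1), (3, 6), (3, 9), (3, 14), (4, 1), (4, 6), (4, 9), (4, 14), (6, 1), (6, 6), (6, 9), (6, 14), (9, 1), (9, 6), (9, 9), (9, 14), (11, 1), (11, 6), (11, 9), (11, 14), (12, 1), (12, 6), (12, 9), (12, 14), (14, 1), (14, 6), (14, 9), (14, 14)]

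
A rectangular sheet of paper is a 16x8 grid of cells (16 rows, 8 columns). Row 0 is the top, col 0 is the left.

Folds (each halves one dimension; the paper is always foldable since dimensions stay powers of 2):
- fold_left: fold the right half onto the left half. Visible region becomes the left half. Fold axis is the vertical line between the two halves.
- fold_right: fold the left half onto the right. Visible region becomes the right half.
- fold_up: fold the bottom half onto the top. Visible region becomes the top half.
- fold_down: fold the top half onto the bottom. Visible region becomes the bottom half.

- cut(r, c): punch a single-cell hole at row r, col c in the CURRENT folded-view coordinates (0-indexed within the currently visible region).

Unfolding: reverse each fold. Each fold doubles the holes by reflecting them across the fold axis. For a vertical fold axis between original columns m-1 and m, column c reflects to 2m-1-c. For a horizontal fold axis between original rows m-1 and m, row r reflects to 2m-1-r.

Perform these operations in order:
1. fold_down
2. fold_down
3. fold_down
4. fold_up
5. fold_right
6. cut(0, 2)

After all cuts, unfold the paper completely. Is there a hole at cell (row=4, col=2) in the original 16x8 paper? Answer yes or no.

Answer: no

Derivation:
Op 1 fold_down: fold axis h@8; visible region now rows[8,16) x cols[0,8) = 8x8
Op 2 fold_down: fold axis h@12; visible region now rows[12,16) x cols[0,8) = 4x8
Op 3 fold_down: fold axis h@14; visible region now rows[14,16) x cols[0,8) = 2x8
Op 4 fold_up: fold axis h@15; visible region now rows[14,15) x cols[0,8) = 1x8
Op 5 fold_right: fold axis v@4; visible region now rows[14,15) x cols[4,8) = 1x4
Op 6 cut(0, 2): punch at orig (14,6); cuts so far [(14, 6)]; region rows[14,15) x cols[4,8) = 1x4
Unfold 1 (reflect across v@4): 2 holes -> [(14, 1), (14, 6)]
Unfold 2 (reflect across h@15): 4 holes -> [(14, 1), (14, 6), (15, 1), (15, 6)]
Unfold 3 (reflect across h@14): 8 holes -> [(12, 1), (12, 6), (13, 1), (13, 6), (14, 1), (14, 6), (15, 1), (15, 6)]
Unfold 4 (reflect across h@12): 16 holes -> [(8, 1), (8, 6), (9, 1), (9, 6), (10, 1), (10, 6), (11, 1), (11, 6), (12, 1), (12, 6), (13, 1), (13, 6), (14, 1), (14, 6), (15, 1), (15, 6)]
Unfold 5 (reflect across h@8): 32 holes -> [(0, 1), (0, 6), (1, 1), (1, 6), (2, 1), (2, 6), (3, 1), (3, 6), (4, 1), (4, 6), (5, 1), (5, 6), (6, 1), (6, 6), (7, 1), (7, 6), (8, 1), (8, 6), (9, 1), (9, 6), (10, 1), (10, 6), (11, 1), (11, 6), (12, 1), (12, 6), (13, 1), (13, 6), (14, 1), (14, 6), (15, 1), (15, 6)]
Holes: [(0, 1), (0, 6), (1, 1), (1, 6), (2, 1), (2, 6), (3, 1), (3, 6), (4, 1), (4, 6), (5, 1), (5, 6), (6, 1), (6, 6), (7, 1), (7, 6), (8, 1), (8, 6), (9, 1), (9, 6), (10, 1), (10, 6), (11, 1), (11, 6), (12, 1), (12, 6), (13, 1), (13, 6), (14, 1), (14, 6), (15, 1), (15, 6)]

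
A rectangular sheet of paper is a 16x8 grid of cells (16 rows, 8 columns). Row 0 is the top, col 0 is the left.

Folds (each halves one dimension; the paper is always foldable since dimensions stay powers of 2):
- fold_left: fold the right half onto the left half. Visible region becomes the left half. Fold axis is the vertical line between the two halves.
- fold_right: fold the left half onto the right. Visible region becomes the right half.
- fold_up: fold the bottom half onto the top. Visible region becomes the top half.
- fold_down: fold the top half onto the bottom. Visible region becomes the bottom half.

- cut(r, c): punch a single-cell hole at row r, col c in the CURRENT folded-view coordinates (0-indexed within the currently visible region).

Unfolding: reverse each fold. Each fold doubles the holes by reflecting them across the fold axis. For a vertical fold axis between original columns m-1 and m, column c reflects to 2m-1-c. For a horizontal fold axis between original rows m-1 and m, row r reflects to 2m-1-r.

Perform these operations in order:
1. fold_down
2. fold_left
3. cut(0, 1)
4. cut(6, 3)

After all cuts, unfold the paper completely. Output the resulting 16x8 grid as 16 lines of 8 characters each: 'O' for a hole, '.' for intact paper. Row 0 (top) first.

Op 1 fold_down: fold axis h@8; visible region now rows[8,16) x cols[0,8) = 8x8
Op 2 fold_left: fold axis v@4; visible region now rows[8,16) x cols[0,4) = 8x4
Op 3 cut(0, 1): punch at orig (8,1); cuts so far [(8, 1)]; region rows[8,16) x cols[0,4) = 8x4
Op 4 cut(6, 3): punch at orig (14,3); cuts so far [(8, 1), (14, 3)]; region rows[8,16) x cols[0,4) = 8x4
Unfold 1 (reflect across v@4): 4 holes -> [(8, 1), (8, 6), (14, 3), (14, 4)]
Unfold 2 (reflect across h@8): 8 holes -> [(1, 3), (1, 4), (7, 1), (7, 6), (8, 1), (8, 6), (14, 3), (14, 4)]

Answer: ........
...OO...
........
........
........
........
........
.O....O.
.O....O.
........
........
........
........
........
...OO...
........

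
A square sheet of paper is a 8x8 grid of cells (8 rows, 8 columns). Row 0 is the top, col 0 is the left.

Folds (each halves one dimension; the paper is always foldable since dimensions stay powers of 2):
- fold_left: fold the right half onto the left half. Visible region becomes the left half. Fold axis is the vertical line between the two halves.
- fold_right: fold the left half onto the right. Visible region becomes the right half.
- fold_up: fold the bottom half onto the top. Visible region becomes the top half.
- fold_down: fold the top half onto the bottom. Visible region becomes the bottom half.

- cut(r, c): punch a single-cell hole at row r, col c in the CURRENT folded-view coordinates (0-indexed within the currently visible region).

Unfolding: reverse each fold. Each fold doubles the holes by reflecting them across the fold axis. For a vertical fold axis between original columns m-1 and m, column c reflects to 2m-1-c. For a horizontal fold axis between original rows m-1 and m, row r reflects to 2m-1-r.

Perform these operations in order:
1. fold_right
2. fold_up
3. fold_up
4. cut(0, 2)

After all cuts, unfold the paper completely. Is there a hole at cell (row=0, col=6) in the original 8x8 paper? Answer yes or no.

Answer: yes

Derivation:
Op 1 fold_right: fold axis v@4; visible region now rows[0,8) x cols[4,8) = 8x4
Op 2 fold_up: fold axis h@4; visible region now rows[0,4) x cols[4,8) = 4x4
Op 3 fold_up: fold axis h@2; visible region now rows[0,2) x cols[4,8) = 2x4
Op 4 cut(0, 2): punch at orig (0,6); cuts so far [(0, 6)]; region rows[0,2) x cols[4,8) = 2x4
Unfold 1 (reflect across h@2): 2 holes -> [(0, 6), (3, 6)]
Unfold 2 (reflect across h@4): 4 holes -> [(0, 6), (3, 6), (4, 6), (7, 6)]
Unfold 3 (reflect across v@4): 8 holes -> [(0, 1), (0, 6), (3, 1), (3, 6), (4, 1), (4, 6), (7, 1), (7, 6)]
Holes: [(0, 1), (0, 6), (3, 1), (3, 6), (4, 1), (4, 6), (7, 1), (7, 6)]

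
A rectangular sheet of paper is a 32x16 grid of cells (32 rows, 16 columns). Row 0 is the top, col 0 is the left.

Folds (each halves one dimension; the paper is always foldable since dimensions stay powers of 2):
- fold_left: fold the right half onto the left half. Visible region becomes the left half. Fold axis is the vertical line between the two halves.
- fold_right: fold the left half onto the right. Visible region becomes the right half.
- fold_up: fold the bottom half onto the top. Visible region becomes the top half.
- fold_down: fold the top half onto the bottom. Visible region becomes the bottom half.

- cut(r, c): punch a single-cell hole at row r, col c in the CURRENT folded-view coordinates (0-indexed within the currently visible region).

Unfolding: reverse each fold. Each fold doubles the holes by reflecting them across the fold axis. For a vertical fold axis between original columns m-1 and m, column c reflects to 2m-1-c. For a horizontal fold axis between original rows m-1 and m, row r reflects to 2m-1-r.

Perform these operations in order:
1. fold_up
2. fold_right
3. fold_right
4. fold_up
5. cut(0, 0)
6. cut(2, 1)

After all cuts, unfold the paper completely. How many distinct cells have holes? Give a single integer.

Answer: 32

Derivation:
Op 1 fold_up: fold axis h@16; visible region now rows[0,16) x cols[0,16) = 16x16
Op 2 fold_right: fold axis v@8; visible region now rows[0,16) x cols[8,16) = 16x8
Op 3 fold_right: fold axis v@12; visible region now rows[0,16) x cols[12,16) = 16x4
Op 4 fold_up: fold axis h@8; visible region now rows[0,8) x cols[12,16) = 8x4
Op 5 cut(0, 0): punch at orig (0,12); cuts so far [(0, 12)]; region rows[0,8) x cols[12,16) = 8x4
Op 6 cut(2, 1): punch at orig (2,13); cuts so far [(0, 12), (2, 13)]; region rows[0,8) x cols[12,16) = 8x4
Unfold 1 (reflect across h@8): 4 holes -> [(0, 12), (2, 13), (13, 13), (15, 12)]
Unfold 2 (reflect across v@12): 8 holes -> [(0, 11), (0, 12), (2, 10), (2, 13), (13, 10), (13, 13), (15, 11), (15, 12)]
Unfold 3 (reflect across v@8): 16 holes -> [(0, 3), (0, 4), (0, 11), (0, 12), (2, 2), (2, 5), (2, 10), (2, 13), (13, 2), (13, 5), (13, 10), (13, 13), (15, 3), (15, 4), (15, 11), (15, 12)]
Unfold 4 (reflect across h@16): 32 holes -> [(0, 3), (0, 4), (0, 11), (0, 12), (2, 2), (2, 5), (2, 10), (2, 13), (13, 2), (13, 5), (13, 10), (13, 13), (15, 3), (15, 4), (15, 11), (15, 12), (16, 3), (16, 4), (16, 11), (16, 12), (18, 2), (18, 5), (18, 10), (18, 13), (29, 2), (29, 5), (29, 10), (29, 13), (31, 3), (31, 4), (31, 11), (31, 12)]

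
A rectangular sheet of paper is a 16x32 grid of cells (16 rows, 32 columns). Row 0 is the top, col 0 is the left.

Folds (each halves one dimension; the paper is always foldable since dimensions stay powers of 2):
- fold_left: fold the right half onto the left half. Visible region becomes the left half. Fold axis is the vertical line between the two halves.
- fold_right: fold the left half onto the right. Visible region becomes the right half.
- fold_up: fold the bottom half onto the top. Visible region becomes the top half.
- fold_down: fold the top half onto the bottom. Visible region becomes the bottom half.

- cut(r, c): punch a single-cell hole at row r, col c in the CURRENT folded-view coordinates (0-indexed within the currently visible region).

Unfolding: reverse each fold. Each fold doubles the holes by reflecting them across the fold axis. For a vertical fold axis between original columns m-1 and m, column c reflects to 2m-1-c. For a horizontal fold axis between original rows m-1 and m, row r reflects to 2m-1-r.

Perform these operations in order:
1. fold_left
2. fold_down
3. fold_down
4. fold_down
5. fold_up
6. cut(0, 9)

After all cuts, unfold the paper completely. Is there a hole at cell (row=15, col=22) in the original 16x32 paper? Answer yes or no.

Answer: yes

Derivation:
Op 1 fold_left: fold axis v@16; visible region now rows[0,16) x cols[0,16) = 16x16
Op 2 fold_down: fold axis h@8; visible region now rows[8,16) x cols[0,16) = 8x16
Op 3 fold_down: fold axis h@12; visible region now rows[12,16) x cols[0,16) = 4x16
Op 4 fold_down: fold axis h@14; visible region now rows[14,16) x cols[0,16) = 2x16
Op 5 fold_up: fold axis h@15; visible region now rows[14,15) x cols[0,16) = 1x16
Op 6 cut(0, 9): punch at orig (14,9); cuts so far [(14, 9)]; region rows[14,15) x cols[0,16) = 1x16
Unfold 1 (reflect across h@15): 2 holes -> [(14, 9), (15, 9)]
Unfold 2 (reflect across h@14): 4 holes -> [(12, 9), (13, 9), (14, 9), (15, 9)]
Unfold 3 (reflect across h@12): 8 holes -> [(8, 9), (9, 9), (10, 9), (11, 9), (12, 9), (13, 9), (14, 9), (15, 9)]
Unfold 4 (reflect across h@8): 16 holes -> [(0, 9), (1, 9), (2, 9), (3, 9), (4, 9), (5, 9), (6, 9), (7, 9), (8, 9), (9, 9), (10, 9), (11, 9), (12, 9), (13, 9), (14, 9), (15, 9)]
Unfold 5 (reflect across v@16): 32 holes -> [(0, 9), (0, 22), (1, 9), (1, 22), (2, 9), (2, 22), (3, 9), (3, 22), (4, 9), (4, 22), (5, 9), (5, 22), (6, 9), (6, 22), (7, 9), (7, 22), (8, 9), (8, 22), (9, 9), (9, 22), (10, 9), (10, 22), (11, 9), (11, 22), (12, 9), (12, 22), (13, 9), (13, 22), (14, 9), (14, 22), (15, 9), (15, 22)]
Holes: [(0, 9), (0, 22), (1, 9), (1, 22), (2, 9), (2, 22), (3, 9), (3, 22), (4, 9), (4, 22), (5, 9), (5, 22), (6, 9), (6, 22), (7, 9), (7, 22), (8, 9), (8, 22), (9, 9), (9, 22), (10, 9), (10, 22), (11, 9), (11, 22), (12, 9), (12, 22), (13, 9), (13, 22), (14, 9), (14, 22), (15, 9), (15, 22)]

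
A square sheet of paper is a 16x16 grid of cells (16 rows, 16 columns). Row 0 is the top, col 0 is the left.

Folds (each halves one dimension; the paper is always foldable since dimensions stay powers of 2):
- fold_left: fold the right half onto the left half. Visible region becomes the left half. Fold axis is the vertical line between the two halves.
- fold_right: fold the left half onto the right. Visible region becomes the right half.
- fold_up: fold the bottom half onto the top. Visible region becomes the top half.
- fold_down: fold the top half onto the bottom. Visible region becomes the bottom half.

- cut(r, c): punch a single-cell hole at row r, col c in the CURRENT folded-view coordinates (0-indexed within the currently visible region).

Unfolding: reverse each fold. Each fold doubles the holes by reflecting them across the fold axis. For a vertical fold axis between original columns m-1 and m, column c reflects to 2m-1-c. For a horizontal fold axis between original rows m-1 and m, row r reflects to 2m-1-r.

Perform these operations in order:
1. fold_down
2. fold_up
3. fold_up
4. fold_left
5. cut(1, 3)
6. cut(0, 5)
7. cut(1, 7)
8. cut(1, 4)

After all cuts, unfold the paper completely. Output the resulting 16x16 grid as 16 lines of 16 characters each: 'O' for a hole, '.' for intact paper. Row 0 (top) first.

Answer: .....O....O.....
...OO..OO..OO...
...OO..OO..OO...
.....O....O.....
.....O....O.....
...OO..OO..OO...
...OO..OO..OO...
.....O....O.....
.....O....O.....
...OO..OO..OO...
...OO..OO..OO...
.....O....O.....
.....O....O.....
...OO..OO..OO...
...OO..OO..OO...
.....O....O.....

Derivation:
Op 1 fold_down: fold axis h@8; visible region now rows[8,16) x cols[0,16) = 8x16
Op 2 fold_up: fold axis h@12; visible region now rows[8,12) x cols[0,16) = 4x16
Op 3 fold_up: fold axis h@10; visible region now rows[8,10) x cols[0,16) = 2x16
Op 4 fold_left: fold axis v@8; visible region now rows[8,10) x cols[0,8) = 2x8
Op 5 cut(1, 3): punch at orig (9,3); cuts so far [(9, 3)]; region rows[8,10) x cols[0,8) = 2x8
Op 6 cut(0, 5): punch at orig (8,5); cuts so far [(8, 5), (9, 3)]; region rows[8,10) x cols[0,8) = 2x8
Op 7 cut(1, 7): punch at orig (9,7); cuts so far [(8, 5), (9, 3), (9, 7)]; region rows[8,10) x cols[0,8) = 2x8
Op 8 cut(1, 4): punch at orig (9,4); cuts so far [(8, 5), (9, 3), (9, 4), (9, 7)]; region rows[8,10) x cols[0,8) = 2x8
Unfold 1 (reflect across v@8): 8 holes -> [(8, 5), (8, 10), (9, 3), (9, 4), (9, 7), (9, 8), (9, 11), (9, 12)]
Unfold 2 (reflect across h@10): 16 holes -> [(8, 5), (8, 10), (9, 3), (9, 4), (9, 7), (9, 8), (9, 11), (9, 12), (10, 3), (10, 4), (10, 7), (10, 8), (10, 11), (10, 12), (11, 5), (11, 10)]
Unfold 3 (reflect across h@12): 32 holes -> [(8, 5), (8, 10), (9, 3), (9, 4), (9, 7), (9, 8), (9, 11), (9, 12), (10, 3), (10, 4), (10, 7), (10, 8), (10, 11), (10, 12), (11, 5), (11, 10), (12, 5), (12, 10), (13, 3), (13, 4), (13, 7), (13, 8), (13, 11), (13, 12), (14, 3), (14, 4), (14, 7), (14, 8), (14, 11), (14, 12), (15, 5), (15, 10)]
Unfold 4 (reflect across h@8): 64 holes -> [(0, 5), (0, 10), (1, 3), (1, 4), (1, 7), (1, 8), (1, 11), (1, 12), (2, 3), (2, 4), (2, 7), (2, 8), (2, 11), (2, 12), (3, 5), (3, 10), (4, 5), (4, 10), (5, 3), (5, 4), (5, 7), (5, 8), (5, 11), (5, 12), (6, 3), (6, 4), (6, 7), (6, 8), (6, 11), (6, 12), (7, 5), (7, 10), (8, 5), (8, 10), (9, 3), (9, 4), (9, 7), (9, 8), (9, 11), (9, 12), (10, 3), (10, 4), (10, 7), (10, 8), (10, 11), (10, 12), (11, 5), (11, 10), (12, 5), (12, 10), (13, 3), (13, 4), (13, 7), (13, 8), (13, 11), (13, 12), (14, 3), (14, 4), (14, 7), (14, 8), (14, 11), (14, 12), (15, 5), (15, 10)]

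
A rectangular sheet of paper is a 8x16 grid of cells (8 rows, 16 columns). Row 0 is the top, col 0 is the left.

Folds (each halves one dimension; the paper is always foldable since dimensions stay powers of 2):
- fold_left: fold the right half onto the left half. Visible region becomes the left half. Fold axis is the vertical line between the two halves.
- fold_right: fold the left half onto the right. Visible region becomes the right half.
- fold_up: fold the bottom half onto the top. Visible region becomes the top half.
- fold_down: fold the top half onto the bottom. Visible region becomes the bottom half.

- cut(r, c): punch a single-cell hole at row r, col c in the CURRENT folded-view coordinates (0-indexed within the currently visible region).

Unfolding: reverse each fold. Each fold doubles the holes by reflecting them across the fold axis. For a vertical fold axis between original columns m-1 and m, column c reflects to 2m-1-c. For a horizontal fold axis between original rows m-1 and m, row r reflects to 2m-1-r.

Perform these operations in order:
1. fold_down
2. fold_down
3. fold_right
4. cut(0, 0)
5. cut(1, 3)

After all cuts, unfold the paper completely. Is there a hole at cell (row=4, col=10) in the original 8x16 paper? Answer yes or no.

Answer: no

Derivation:
Op 1 fold_down: fold axis h@4; visible region now rows[4,8) x cols[0,16) = 4x16
Op 2 fold_down: fold axis h@6; visible region now rows[6,8) x cols[0,16) = 2x16
Op 3 fold_right: fold axis v@8; visible region now rows[6,8) x cols[8,16) = 2x8
Op 4 cut(0, 0): punch at orig (6,8); cuts so far [(6, 8)]; region rows[6,8) x cols[8,16) = 2x8
Op 5 cut(1, 3): punch at orig (7,11); cuts so far [(6, 8), (7, 11)]; region rows[6,8) x cols[8,16) = 2x8
Unfold 1 (reflect across v@8): 4 holes -> [(6, 7), (6, 8), (7, 4), (7, 11)]
Unfold 2 (reflect across h@6): 8 holes -> [(4, 4), (4, 11), (5, 7), (5, 8), (6, 7), (6, 8), (7, 4), (7, 11)]
Unfold 3 (reflect across h@4): 16 holes -> [(0, 4), (0, 11), (1, 7), (1, 8), (2, 7), (2, 8), (3, 4), (3, 11), (4, 4), (4, 11), (5, 7), (5, 8), (6, 7), (6, 8), (7, 4), (7, 11)]
Holes: [(0, 4), (0, 11), (1, 7), (1, 8), (2, 7), (2, 8), (3, 4), (3, 11), (4, 4), (4, 11), (5, 7), (5, 8), (6, 7), (6, 8), (7, 4), (7, 11)]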